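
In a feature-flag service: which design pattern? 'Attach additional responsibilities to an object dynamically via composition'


This matches the Decorator pattern

Decorator


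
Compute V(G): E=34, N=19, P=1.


Formula: V(G) = E - N + 2P
V(G) = 34 - 19 + 2*1
V(G) = 15 + 2
V(G) = 17

17


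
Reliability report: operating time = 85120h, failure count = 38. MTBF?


Formula: MTBF = Total operating time / Number of failures
MTBF = 85120 / 38
MTBF = 2240.0 hours

2240.0 hours


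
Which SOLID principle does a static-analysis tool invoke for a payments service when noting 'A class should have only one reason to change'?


This describes the Single Responsibility Principle (SRP)

Single Responsibility Principle (SRP)


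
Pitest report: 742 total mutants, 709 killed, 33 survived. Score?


Mutation score = killed / total * 100
Mutation score = 709 / 742 * 100
Mutation score = 95.55%

95.55%


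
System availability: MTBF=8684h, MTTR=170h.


Availability = MTBF / (MTBF + MTTR)
Availability = 8684 / (8684 + 170)
Availability = 8684 / 8854
Availability = 98.08%

98.08%


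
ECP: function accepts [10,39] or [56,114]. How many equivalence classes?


Valid ranges: [10,39] and [56,114]
Class 1: x < 10 — invalid
Class 2: 10 ≤ x ≤ 39 — valid
Class 3: 39 < x < 56 — invalid (gap between ranges)
Class 4: 56 ≤ x ≤ 114 — valid
Class 5: x > 114 — invalid
Total equivalence classes: 5

5 equivalence classes


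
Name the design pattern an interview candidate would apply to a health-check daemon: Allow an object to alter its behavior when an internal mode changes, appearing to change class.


This matches the State pattern

State


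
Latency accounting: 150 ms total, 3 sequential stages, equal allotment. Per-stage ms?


Formula: per_stage = total_budget / stages
per_stage = 150 / 3
per_stage = 50.0 ms

50.0 ms


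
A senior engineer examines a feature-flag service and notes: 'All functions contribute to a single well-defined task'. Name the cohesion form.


Reasoning: Best: single purpose
Type: Functional cohesion

Functional cohesion


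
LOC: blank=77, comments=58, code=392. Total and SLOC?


Total LOC = blank + comment + code
Total LOC = 77 + 58 + 392 = 527
SLOC (source only) = code = 392

Total LOC: 527, SLOC: 392


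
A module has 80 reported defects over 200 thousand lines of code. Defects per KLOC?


Defect density = defects / KLOC
Defect density = 80 / 200
Defect density = 0.4 defects/KLOC

0.4 defects/KLOC


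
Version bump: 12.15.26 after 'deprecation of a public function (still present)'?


Current: 12.15.26
Change category: 'deprecation of a public function (still present)' → minor bump
SemVer rule: minor bump → increment MINOR, reset PATCH to 0 (MAJOR unchanged)
New: 12.16.0

12.16.0


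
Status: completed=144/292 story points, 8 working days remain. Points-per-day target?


Formula: Required rate = Remaining points / Days left
Remaining = 292 - 144 = 148 points
Required rate = 148 / 8 = 18.5 points/day

18.5 points/day


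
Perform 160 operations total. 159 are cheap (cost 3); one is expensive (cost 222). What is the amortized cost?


Formula: Amortized cost = Total cost / Operations
Total cost = (159 * 3) + (1 * 222)
Total cost = 477 + 222 = 699
Amortized = 699 / 160 = 4.3688

4.3688


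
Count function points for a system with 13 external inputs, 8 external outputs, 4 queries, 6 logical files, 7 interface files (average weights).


UFP = EI*4 + EO*5 + EQ*4 + ILF*10 + EIF*7
UFP = 13*4 + 8*5 + 4*4 + 6*10 + 7*7
UFP = 52 + 40 + 16 + 60 + 49
UFP = 217

217


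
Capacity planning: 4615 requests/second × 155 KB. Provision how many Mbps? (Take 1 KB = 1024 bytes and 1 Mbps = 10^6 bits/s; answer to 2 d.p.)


Formula: Mbps = payload_bytes * RPS * 8 / 1e6
Payload per request = 155 KB = 155 * 1024 = 158720 bytes
Total bytes/sec = 158720 * 4615 = 732492800
Total bits/sec = 732492800 * 8 = 5859942400
Mbps = 5859942400 / 1e6 = 5859.94

5859.94 Mbps


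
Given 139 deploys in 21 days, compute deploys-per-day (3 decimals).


Formula: deployments per day = releases / days
= 139 / 21
= 6.619 deploys/day
(equivalently, 46.33 deploys/week)

6.619 deploys/day


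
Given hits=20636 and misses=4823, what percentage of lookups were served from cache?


Formula: hit rate = hits / (hits + misses) * 100
hit rate = 20636 / (20636 + 4823) * 100
hit rate = 20636 / 25459 * 100
hit rate = 81.06%

81.06%


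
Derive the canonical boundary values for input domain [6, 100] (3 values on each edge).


Range: [6, 100]
Boundaries: just below min, min, min+1, max-1, max, just above max
Values: [5, 6, 7, 99, 100, 101]

[5, 6, 7, 99, 100, 101]


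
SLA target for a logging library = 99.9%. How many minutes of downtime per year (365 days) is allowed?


Formula: allowed downtime = period * (100 - SLA) / 100
Period (year (365 days)) = 525600 minutes
Unavailability fraction = (100 - 99.9) / 100
Allowed downtime = 525600 * (100 - 99.9) / 100
Allowed downtime = 525.6 minutes

525.6 minutes


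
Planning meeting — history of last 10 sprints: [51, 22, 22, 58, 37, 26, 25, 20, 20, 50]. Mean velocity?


Formula: Avg velocity = Total points / Number of sprints
Points: [51, 22, 22, 58, 37, 26, 25, 20, 20, 50]
Sum = 51 + 22 + 22 + 58 + 37 + 26 + 25 + 20 + 20 + 50 = 331
Avg velocity = 331 / 10 = 33.1 points/sprint

33.1 points/sprint


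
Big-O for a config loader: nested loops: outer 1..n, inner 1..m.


Reasoning: product of independent bounds
Complexity: O(n*m)

O(n*m)


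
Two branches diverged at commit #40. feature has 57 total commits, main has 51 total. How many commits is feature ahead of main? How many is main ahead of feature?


Common ancestor: commit #40
feature commits after divergence: 57 - 40 = 17
main commits after divergence: 51 - 40 = 11
feature is 17 commits ahead of main
main is 11 commits ahead of feature

feature ahead: 17, main ahead: 11


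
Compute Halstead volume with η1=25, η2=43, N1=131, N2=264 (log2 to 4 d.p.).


Formula: V = N * log2(η), where N = N1 + N2 and η = η1 + η2
η = 25 + 43 = 68
N = 131 + 264 = 395
log2(68) ≈ 6.0875
V = 395 * 6.0875 = 2404.56

2404.56


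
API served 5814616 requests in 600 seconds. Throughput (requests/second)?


Formula: throughput = requests / seconds
throughput = 5814616 / 600
throughput = 9691.03 requests/second

9691.03 requests/second


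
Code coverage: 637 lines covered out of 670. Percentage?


Coverage = covered / total * 100
Coverage = 637 / 670 * 100
Coverage = 95.07%

95.07%


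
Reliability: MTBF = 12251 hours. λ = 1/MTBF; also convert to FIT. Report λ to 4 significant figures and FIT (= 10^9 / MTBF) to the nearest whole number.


Formula: λ = 1 / MTBF; FIT = λ × 1e9 = 1e9 / MTBF
λ = 1 / 12251 ≈ 8.163e-05 failures/hour
FIT = 1e9 / 12251 ≈ 81626 failures per 1e9 hours (nearest whole number)

λ = 8.163e-05 /h, FIT = 81626


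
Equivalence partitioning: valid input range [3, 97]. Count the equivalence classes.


Valid range: [3, 97]
Class 1: x < 3 — invalid
Class 2: 3 ≤ x ≤ 97 — valid
Class 3: x > 97 — invalid
Total equivalence classes: 3

3 equivalence classes


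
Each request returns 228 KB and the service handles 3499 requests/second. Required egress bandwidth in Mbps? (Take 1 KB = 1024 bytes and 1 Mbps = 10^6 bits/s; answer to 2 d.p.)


Formula: Mbps = payload_bytes * RPS * 8 / 1e6
Payload per request = 228 KB = 228 * 1024 = 233472 bytes
Total bytes/sec = 233472 * 3499 = 816918528
Total bits/sec = 816918528 * 8 = 6535348224
Mbps = 6535348224 / 1e6 = 6535.35

6535.35 Mbps


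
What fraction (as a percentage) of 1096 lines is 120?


Coverage = covered / total * 100
Coverage = 120 / 1096 * 100
Coverage = 10.95%

10.95%


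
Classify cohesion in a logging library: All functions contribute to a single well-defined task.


Reasoning: Best: single purpose
Type: Functional cohesion

Functional cohesion


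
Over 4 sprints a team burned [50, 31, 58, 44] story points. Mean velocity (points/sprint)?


Formula: Avg velocity = Total points / Number of sprints
Points: [50, 31, 58, 44]
Sum = 50 + 31 + 58 + 44 = 183
Avg velocity = 183 / 4 = 45.75 points/sprint

45.75 points/sprint


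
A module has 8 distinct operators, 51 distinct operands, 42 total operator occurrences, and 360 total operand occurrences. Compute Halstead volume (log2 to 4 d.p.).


Formula: V = N * log2(η), where N = N1 + N2 and η = η1 + η2
η = 8 + 51 = 59
N = 42 + 360 = 402
log2(59) ≈ 5.8826
V = 402 * 5.8826 = 2364.81

2364.81


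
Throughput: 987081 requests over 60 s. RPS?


Formula: throughput = requests / seconds
throughput = 987081 / 60
throughput = 16451.35 requests/second

16451.35 requests/second


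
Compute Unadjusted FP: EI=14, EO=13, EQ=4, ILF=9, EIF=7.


UFP = EI*4 + EO*5 + EQ*4 + ILF*10 + EIF*7
UFP = 14*4 + 13*5 + 4*4 + 9*10 + 7*7
UFP = 56 + 65 + 16 + 90 + 49
UFP = 276

276


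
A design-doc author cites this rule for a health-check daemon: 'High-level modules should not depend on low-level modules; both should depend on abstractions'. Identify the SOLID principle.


This describes the Dependency Inversion Principle (DIP)

Dependency Inversion Principle (DIP)


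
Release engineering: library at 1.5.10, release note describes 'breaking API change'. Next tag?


Current: 1.5.10
Change category: 'breaking API change' → major bump
SemVer rule: major bump → increment MAJOR, reset MINOR and PATCH to 0
New: 2.0.0

2.0.0


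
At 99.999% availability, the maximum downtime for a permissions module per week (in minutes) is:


Formula: allowed downtime = period * (100 - SLA) / 100
Period (week) = 10080 minutes
Unavailability fraction = (100 - 99.999) / 100
Allowed downtime = 10080 * (100 - 99.999) / 100
Allowed downtime = 0.1008 minutes

0.1008 minutes


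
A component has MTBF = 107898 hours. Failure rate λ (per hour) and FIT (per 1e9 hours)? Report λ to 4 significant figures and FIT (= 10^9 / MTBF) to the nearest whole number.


Formula: λ = 1 / MTBF; FIT = λ × 1e9 = 1e9 / MTBF
λ = 1 / 107898 ≈ 9.268e-06 failures/hour
FIT = 1e9 / 107898 ≈ 9268 failures per 1e9 hours (nearest whole number)

λ = 9.268e-06 /h, FIT = 9268


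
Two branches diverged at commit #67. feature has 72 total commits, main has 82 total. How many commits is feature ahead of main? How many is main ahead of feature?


Common ancestor: commit #67
feature commits after divergence: 72 - 67 = 5
main commits after divergence: 82 - 67 = 15
feature is 5 commits ahead of main
main is 15 commits ahead of feature

feature ahead: 5, main ahead: 15


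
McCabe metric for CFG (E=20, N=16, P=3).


Formula: V(G) = E - N + 2P
V(G) = 20 - 16 + 2*3
V(G) = 4 + 6
V(G) = 10

10


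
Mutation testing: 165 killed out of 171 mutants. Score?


Mutation score = killed / total * 100
Mutation score = 165 / 171 * 100
Mutation score = 96.49%

96.49%


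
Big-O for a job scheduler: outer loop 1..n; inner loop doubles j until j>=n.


Reasoning: linear outer times logarithmic inner
Complexity: O(n log n)

O(n log n)


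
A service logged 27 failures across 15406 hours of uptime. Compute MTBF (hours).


Formula: MTBF = Total operating time / Number of failures
MTBF = 15406 / 27
MTBF = 570.59 hours

570.59 hours


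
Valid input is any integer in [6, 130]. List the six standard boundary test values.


Range: [6, 130]
Boundaries: just below min, min, min+1, max-1, max, just above max
Values: [5, 6, 7, 129, 130, 131]

[5, 6, 7, 129, 130, 131]


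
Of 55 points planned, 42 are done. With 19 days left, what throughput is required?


Formula: Required rate = Remaining points / Days left
Remaining = 55 - 42 = 13 points
Required rate = 13 / 19 = 0.68 points/day

0.68 points/day


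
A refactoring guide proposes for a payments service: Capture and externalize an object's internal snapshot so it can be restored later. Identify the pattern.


This matches the Memento pattern

Memento


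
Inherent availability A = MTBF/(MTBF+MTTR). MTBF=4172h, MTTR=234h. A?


Availability = MTBF / (MTBF + MTTR)
Availability = 4172 / (4172 + 234)
Availability = 4172 / 4406
Availability = 94.6891%

94.6891%


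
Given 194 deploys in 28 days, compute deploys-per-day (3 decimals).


Formula: deployments per day = releases / days
= 194 / 28
= 6.929 deploys/day
(equivalently, 48.5 deploys/week)

6.929 deploys/day


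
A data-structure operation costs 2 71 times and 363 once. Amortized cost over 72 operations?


Formula: Amortized cost = Total cost / Operations
Total cost = (71 * 2) + (1 * 363)
Total cost = 142 + 363 = 505
Amortized = 505 / 72 = 7.0139

7.0139


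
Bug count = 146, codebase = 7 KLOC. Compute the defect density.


Defect density = defects / KLOC
Defect density = 146 / 7
Defect density = 20.857 defects/KLOC

20.857 defects/KLOC


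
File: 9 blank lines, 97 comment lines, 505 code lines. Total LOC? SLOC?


Total LOC = blank + comment + code
Total LOC = 9 + 97 + 505 = 611
SLOC (source only) = code = 505

Total LOC: 611, SLOC: 505


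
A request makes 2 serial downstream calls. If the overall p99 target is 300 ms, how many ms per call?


Formula: per_stage = total_budget / stages
per_stage = 300 / 2
per_stage = 150.0 ms

150.0 ms


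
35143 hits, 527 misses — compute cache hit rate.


Formula: hit rate = hits / (hits + misses) * 100
hit rate = 35143 / (35143 + 527) * 100
hit rate = 35143 / 35670 * 100
hit rate = 98.52%

98.52%


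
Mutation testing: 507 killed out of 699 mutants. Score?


Mutation score = killed / total * 100
Mutation score = 507 / 699 * 100
Mutation score = 72.53%

72.53%


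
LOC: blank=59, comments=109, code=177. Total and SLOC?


Total LOC = blank + comment + code
Total LOC = 59 + 109 + 177 = 345
SLOC (source only) = code = 177

Total LOC: 345, SLOC: 177


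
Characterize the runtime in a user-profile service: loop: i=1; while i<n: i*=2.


Reasoning: i doubles each step so iterations are log2(n)
Complexity: O(log n)

O(log n)


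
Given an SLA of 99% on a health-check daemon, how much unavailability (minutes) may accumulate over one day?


Formula: allowed downtime = period * (100 - SLA) / 100
Period (day) = 1440 minutes
Unavailability fraction = (100 - 99.0) / 100
Allowed downtime = 1440 * (100 - 99.0) / 100
Allowed downtime = 14.4 minutes

14.4 minutes


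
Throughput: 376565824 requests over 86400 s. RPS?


Formula: throughput = requests / seconds
throughput = 376565824 / 86400
throughput = 4358.4 requests/second

4358.4 requests/second


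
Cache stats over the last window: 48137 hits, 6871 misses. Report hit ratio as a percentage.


Formula: hit rate = hits / (hits + misses) * 100
hit rate = 48137 / (48137 + 6871) * 100
hit rate = 48137 / 55008 * 100
hit rate = 87.51%

87.51%


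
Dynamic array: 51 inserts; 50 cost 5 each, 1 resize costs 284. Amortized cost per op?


Formula: Amortized cost = Total cost / Operations
Total cost = (50 * 5) + (1 * 284)
Total cost = 250 + 284 = 534
Amortized = 534 / 51 = 10.4706

10.4706


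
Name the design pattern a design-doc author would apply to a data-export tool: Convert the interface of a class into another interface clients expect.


This matches the Adapter pattern

Adapter


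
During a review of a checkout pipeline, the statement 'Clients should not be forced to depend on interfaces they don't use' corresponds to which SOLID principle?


This describes the Interface Segregation Principle (ISP)

Interface Segregation Principle (ISP)


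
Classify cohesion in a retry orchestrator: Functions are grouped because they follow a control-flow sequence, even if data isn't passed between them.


Reasoning: Grouped by order of execution within a routine, not by data flow
Type: Procedural cohesion

Procedural cohesion


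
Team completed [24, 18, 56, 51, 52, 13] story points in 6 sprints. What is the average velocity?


Formula: Avg velocity = Total points / Number of sprints
Points: [24, 18, 56, 51, 52, 13]
Sum = 24 + 18 + 56 + 51 + 52 + 13 = 214
Avg velocity = 214 / 6 = 35.67 points/sprint

35.67 points/sprint


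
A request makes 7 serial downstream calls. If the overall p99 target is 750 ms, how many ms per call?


Formula: per_stage = total_budget / stages
per_stage = 750 / 7
per_stage = 107.14 ms

107.14 ms


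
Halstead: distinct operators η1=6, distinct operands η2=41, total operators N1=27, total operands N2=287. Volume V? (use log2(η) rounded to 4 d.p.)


Formula: V = N * log2(η), where N = N1 + N2 and η = η1 + η2
η = 6 + 41 = 47
N = 27 + 287 = 314
log2(47) ≈ 5.5546
V = 314 * 5.5546 = 1744.14

1744.14


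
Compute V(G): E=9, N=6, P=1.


Formula: V(G) = E - N + 2P
V(G) = 9 - 6 + 2*1
V(G) = 3 + 2
V(G) = 5

5


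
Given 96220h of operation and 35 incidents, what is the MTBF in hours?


Formula: MTBF = Total operating time / Number of failures
MTBF = 96220 / 35
MTBF = 2749.14 hours

2749.14 hours


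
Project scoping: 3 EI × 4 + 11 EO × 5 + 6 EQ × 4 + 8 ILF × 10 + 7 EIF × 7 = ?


UFP = EI*4 + EO*5 + EQ*4 + ILF*10 + EIF*7
UFP = 3*4 + 11*5 + 6*4 + 8*10 + 7*7
UFP = 12 + 55 + 24 + 80 + 49
UFP = 220

220


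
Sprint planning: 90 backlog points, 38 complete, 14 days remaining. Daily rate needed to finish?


Formula: Required rate = Remaining points / Days left
Remaining = 90 - 38 = 52 points
Required rate = 52 / 14 = 3.71 points/day

3.71 points/day


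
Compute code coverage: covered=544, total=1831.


Coverage = covered / total * 100
Coverage = 544 / 1831 * 100
Coverage = 29.71%

29.71%


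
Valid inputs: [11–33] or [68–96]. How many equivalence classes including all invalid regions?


Valid ranges: [11,33] and [68,96]
Class 1: x < 11 — invalid
Class 2: 11 ≤ x ≤ 33 — valid
Class 3: 33 < x < 68 — invalid (gap between ranges)
Class 4: 68 ≤ x ≤ 96 — valid
Class 5: x > 96 — invalid
Total equivalence classes: 5

5 equivalence classes


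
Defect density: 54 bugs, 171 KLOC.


Defect density = defects / KLOC
Defect density = 54 / 171
Defect density = 0.316 defects/KLOC

0.316 defects/KLOC


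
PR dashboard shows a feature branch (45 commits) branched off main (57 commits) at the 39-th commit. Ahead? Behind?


Common ancestor: commit #39
feature commits after divergence: 45 - 39 = 6
main commits after divergence: 57 - 39 = 18
feature is 6 commits ahead of main
main is 18 commits ahead of feature

feature ahead: 6, main ahead: 18


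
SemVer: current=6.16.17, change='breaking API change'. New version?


Current: 6.16.17
Change category: 'breaking API change' → major bump
SemVer rule: major bump → increment MAJOR, reset MINOR and PATCH to 0
New: 7.0.0

7.0.0


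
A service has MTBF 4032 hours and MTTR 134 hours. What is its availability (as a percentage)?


Availability = MTBF / (MTBF + MTTR)
Availability = 4032 / (4032 + 134)
Availability = 4032 / 4166
Availability = 96.7835%

96.7835%


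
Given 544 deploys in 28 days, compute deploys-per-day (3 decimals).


Formula: deployments per day = releases / days
= 544 / 28
= 19.429 deploys/day
(equivalently, 136.0 deploys/week)

19.429 deploys/day


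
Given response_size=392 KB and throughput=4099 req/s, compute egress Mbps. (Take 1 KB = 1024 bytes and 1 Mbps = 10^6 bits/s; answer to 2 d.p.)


Formula: Mbps = payload_bytes * RPS * 8 / 1e6
Payload per request = 392 KB = 392 * 1024 = 401408 bytes
Total bytes/sec = 401408 * 4099 = 1645371392
Total bits/sec = 1645371392 * 8 = 13162971136
Mbps = 13162971136 / 1e6 = 13162.97

13162.97 Mbps


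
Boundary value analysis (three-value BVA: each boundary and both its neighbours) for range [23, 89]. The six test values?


Range: [23, 89]
Boundaries: just below min, min, min+1, max-1, max, just above max
Values: [22, 23, 24, 88, 89, 90]

[22, 23, 24, 88, 89, 90]


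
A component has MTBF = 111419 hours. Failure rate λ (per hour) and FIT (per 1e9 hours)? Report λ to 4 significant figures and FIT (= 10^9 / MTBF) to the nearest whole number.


Formula: λ = 1 / MTBF; FIT = λ × 1e9 = 1e9 / MTBF
λ = 1 / 111419 ≈ 8.975e-06 failures/hour
FIT = 1e9 / 111419 ≈ 8975 failures per 1e9 hours (nearest whole number)

λ = 8.975e-06 /h, FIT = 8975


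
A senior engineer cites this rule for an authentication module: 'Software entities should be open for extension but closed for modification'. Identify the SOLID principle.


This describes the Open/Closed Principle (OCP)

Open/Closed Principle (OCP)


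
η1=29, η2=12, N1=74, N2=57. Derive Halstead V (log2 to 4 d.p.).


Formula: V = N * log2(η), where N = N1 + N2 and η = η1 + η2
η = 29 + 12 = 41
N = 74 + 57 = 131
log2(41) ≈ 5.3576
V = 131 * 5.3576 = 701.85

701.85


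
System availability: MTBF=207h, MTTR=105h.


Availability = MTBF / (MTBF + MTTR)
Availability = 207 / (207 + 105)
Availability = 207 / 312
Availability = 66.3462%

66.3462%


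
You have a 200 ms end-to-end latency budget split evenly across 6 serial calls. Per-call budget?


Formula: per_stage = total_budget / stages
per_stage = 200 / 6
per_stage = 33.33 ms

33.33 ms


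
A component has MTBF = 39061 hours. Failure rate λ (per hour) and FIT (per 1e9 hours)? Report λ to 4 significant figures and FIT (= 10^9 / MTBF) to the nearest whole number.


Formula: λ = 1 / MTBF; FIT = λ × 1e9 = 1e9 / MTBF
λ = 1 / 39061 ≈ 2.560e-05 failures/hour
FIT = 1e9 / 39061 ≈ 25601 failures per 1e9 hours (nearest whole number)

λ = 2.560e-05 /h, FIT = 25601


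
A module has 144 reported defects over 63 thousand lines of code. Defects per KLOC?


Defect density = defects / KLOC
Defect density = 144 / 63
Defect density = 2.286 defects/KLOC

2.286 defects/KLOC


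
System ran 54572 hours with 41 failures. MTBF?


Formula: MTBF = Total operating time / Number of failures
MTBF = 54572 / 41
MTBF = 1331.02 hours

1331.02 hours


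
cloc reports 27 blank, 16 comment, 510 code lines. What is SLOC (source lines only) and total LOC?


Total LOC = blank + comment + code
Total LOC = 27 + 16 + 510 = 553
SLOC (source only) = code = 510

Total LOC: 553, SLOC: 510


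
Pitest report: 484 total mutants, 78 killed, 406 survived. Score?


Mutation score = killed / total * 100
Mutation score = 78 / 484 * 100
Mutation score = 16.12%

16.12%


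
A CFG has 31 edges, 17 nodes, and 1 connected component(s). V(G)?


Formula: V(G) = E - N + 2P
V(G) = 31 - 17 + 2*1
V(G) = 14 + 2
V(G) = 16

16


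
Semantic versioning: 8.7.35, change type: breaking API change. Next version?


Current: 8.7.35
Change category: 'breaking API change' → major bump
SemVer rule: major bump → increment MAJOR, reset MINOR and PATCH to 0
New: 9.0.0

9.0.0


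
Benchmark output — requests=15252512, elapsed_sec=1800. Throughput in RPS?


Formula: throughput = requests / seconds
throughput = 15252512 / 1800
throughput = 8473.62 requests/second

8473.62 requests/second


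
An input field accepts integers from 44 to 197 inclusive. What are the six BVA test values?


Range: [44, 197]
Boundaries: just below min, min, min+1, max-1, max, just above max
Values: [43, 44, 45, 196, 197, 198]

[43, 44, 45, 196, 197, 198]


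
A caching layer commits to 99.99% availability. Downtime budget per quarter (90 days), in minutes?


Formula: allowed downtime = period * (100 - SLA) / 100
Period (quarter (90 days)) = 129600 minutes
Unavailability fraction = (100 - 99.99) / 100
Allowed downtime = 129600 * (100 - 99.99) / 100
Allowed downtime = 12.96 minutes

12.96 minutes


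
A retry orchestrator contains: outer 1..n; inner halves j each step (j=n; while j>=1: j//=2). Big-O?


Reasoning: n times log n
Complexity: O(n log n)

O(n log n)


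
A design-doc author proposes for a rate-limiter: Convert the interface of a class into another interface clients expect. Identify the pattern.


This matches the Adapter pattern

Adapter


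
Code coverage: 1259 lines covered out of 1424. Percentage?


Coverage = covered / total * 100
Coverage = 1259 / 1424 * 100
Coverage = 88.41%

88.41%


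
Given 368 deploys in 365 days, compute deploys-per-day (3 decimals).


Formula: deployments per day = releases / days
= 368 / 365
= 1.008 deploys/day
(equivalently, 7.06 deploys/week)

1.008 deploys/day


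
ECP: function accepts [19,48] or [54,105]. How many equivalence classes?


Valid ranges: [19,48] and [54,105]
Class 1: x < 19 — invalid
Class 2: 19 ≤ x ≤ 48 — valid
Class 3: 48 < x < 54 — invalid (gap between ranges)
Class 4: 54 ≤ x ≤ 105 — valid
Class 5: x > 105 — invalid
Total equivalence classes: 5

5 equivalence classes


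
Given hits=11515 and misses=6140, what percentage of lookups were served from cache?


Formula: hit rate = hits / (hits + misses) * 100
hit rate = 11515 / (11515 + 6140) * 100
hit rate = 11515 / 17655 * 100
hit rate = 65.22%

65.22%


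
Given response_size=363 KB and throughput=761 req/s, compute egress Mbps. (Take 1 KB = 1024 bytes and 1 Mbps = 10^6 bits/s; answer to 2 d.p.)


Formula: Mbps = payload_bytes * RPS * 8 / 1e6
Payload per request = 363 KB = 363 * 1024 = 371712 bytes
Total bytes/sec = 371712 * 761 = 282872832
Total bits/sec = 282872832 * 8 = 2262982656
Mbps = 2262982656 / 1e6 = 2262.98

2262.98 Mbps


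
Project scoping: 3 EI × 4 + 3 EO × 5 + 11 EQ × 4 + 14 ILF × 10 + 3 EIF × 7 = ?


UFP = EI*4 + EO*5 + EQ*4 + ILF*10 + EIF*7
UFP = 3*4 + 3*5 + 11*4 + 14*10 + 3*7
UFP = 12 + 15 + 44 + 140 + 21
UFP = 232

232


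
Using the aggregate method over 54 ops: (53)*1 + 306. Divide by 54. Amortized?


Formula: Amortized cost = Total cost / Operations
Total cost = (53 * 1) + (1 * 306)
Total cost = 53 + 306 = 359
Amortized = 359 / 54 = 6.6481

6.6481


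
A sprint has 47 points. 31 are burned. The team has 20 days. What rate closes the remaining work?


Formula: Required rate = Remaining points / Days left
Remaining = 47 - 31 = 16 points
Required rate = 16 / 20 = 0.8 points/day

0.8 points/day


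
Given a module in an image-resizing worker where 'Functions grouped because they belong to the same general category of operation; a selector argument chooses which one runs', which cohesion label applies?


Reasoning: Grouped by category of activity, not by data or sequence
Type: Logical cohesion

Logical cohesion


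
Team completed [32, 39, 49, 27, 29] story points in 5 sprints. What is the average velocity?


Formula: Avg velocity = Total points / Number of sprints
Points: [32, 39, 49, 27, 29]
Sum = 32 + 39 + 49 + 27 + 29 = 176
Avg velocity = 176 / 5 = 35.2 points/sprint

35.2 points/sprint


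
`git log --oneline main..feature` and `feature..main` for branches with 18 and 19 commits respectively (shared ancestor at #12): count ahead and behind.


Common ancestor: commit #12
feature commits after divergence: 18 - 12 = 6
main commits after divergence: 19 - 12 = 7
feature is 6 commits ahead of main
main is 7 commits ahead of feature

feature ahead: 6, main ahead: 7


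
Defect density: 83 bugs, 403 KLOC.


Defect density = defects / KLOC
Defect density = 83 / 403
Defect density = 0.206 defects/KLOC

0.206 defects/KLOC


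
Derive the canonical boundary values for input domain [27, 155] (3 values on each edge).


Range: [27, 155]
Boundaries: just below min, min, min+1, max-1, max, just above max
Values: [26, 27, 28, 154, 155, 156]

[26, 27, 28, 154, 155, 156]


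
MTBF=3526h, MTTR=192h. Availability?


Availability = MTBF / (MTBF + MTTR)
Availability = 3526 / (3526 + 192)
Availability = 3526 / 3718
Availability = 94.8359%

94.8359%


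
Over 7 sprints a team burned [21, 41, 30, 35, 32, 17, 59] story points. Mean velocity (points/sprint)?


Formula: Avg velocity = Total points / Number of sprints
Points: [21, 41, 30, 35, 32, 17, 59]
Sum = 21 + 41 + 30 + 35 + 32 + 17 + 59 = 235
Avg velocity = 235 / 7 = 33.57 points/sprint

33.57 points/sprint


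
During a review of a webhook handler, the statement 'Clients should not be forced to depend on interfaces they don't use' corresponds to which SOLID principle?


This describes the Interface Segregation Principle (ISP)

Interface Segregation Principle (ISP)


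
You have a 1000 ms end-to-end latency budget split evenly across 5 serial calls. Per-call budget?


Formula: per_stage = total_budget / stages
per_stage = 1000 / 5
per_stage = 200.0 ms

200.0 ms


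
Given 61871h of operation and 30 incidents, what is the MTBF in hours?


Formula: MTBF = Total operating time / Number of failures
MTBF = 61871 / 30
MTBF = 2062.37 hours

2062.37 hours


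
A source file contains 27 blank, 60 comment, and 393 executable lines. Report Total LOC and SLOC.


Total LOC = blank + comment + code
Total LOC = 27 + 60 + 393 = 480
SLOC (source only) = code = 393

Total LOC: 480, SLOC: 393


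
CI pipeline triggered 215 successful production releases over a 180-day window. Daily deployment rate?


Formula: deployments per day = releases / days
= 215 / 180
= 1.194 deploys/day
(equivalently, 8.36 deploys/week)

1.194 deploys/day


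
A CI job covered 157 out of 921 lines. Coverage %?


Coverage = covered / total * 100
Coverage = 157 / 921 * 100
Coverage = 17.05%

17.05%


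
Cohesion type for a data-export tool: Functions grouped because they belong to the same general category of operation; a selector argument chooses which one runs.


Reasoning: Grouped by category of activity, not by data or sequence
Type: Logical cohesion

Logical cohesion


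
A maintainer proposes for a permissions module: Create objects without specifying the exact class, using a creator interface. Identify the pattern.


This matches the Factory Method pattern

Factory Method


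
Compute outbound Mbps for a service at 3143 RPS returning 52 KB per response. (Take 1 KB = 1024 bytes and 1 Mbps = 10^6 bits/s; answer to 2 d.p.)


Formula: Mbps = payload_bytes * RPS * 8 / 1e6
Payload per request = 52 KB = 52 * 1024 = 53248 bytes
Total bytes/sec = 53248 * 3143 = 167358464
Total bits/sec = 167358464 * 8 = 1338867712
Mbps = 1338867712 / 1e6 = 1338.87

1338.87 Mbps


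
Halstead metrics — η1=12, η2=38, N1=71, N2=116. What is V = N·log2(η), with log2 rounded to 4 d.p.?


Formula: V = N * log2(η), where N = N1 + N2 and η = η1 + η2
η = 12 + 38 = 50
N = 71 + 116 = 187
log2(50) ≈ 5.6439
V = 187 * 5.6439 = 1055.41

1055.41


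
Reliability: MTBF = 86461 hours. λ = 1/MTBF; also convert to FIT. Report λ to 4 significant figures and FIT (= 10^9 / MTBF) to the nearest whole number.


Formula: λ = 1 / MTBF; FIT = λ × 1e9 = 1e9 / MTBF
λ = 1 / 86461 ≈ 1.157e-05 failures/hour
FIT = 1e9 / 86461 ≈ 11566 failures per 1e9 hours (nearest whole number)

λ = 1.157e-05 /h, FIT = 11566


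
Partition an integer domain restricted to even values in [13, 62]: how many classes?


Constraint: even integers in [13, 62]
Class 1: x < 13 — out-of-range invalid
Class 2: x in [13,62] but odd — wrong type invalid
Class 3: x in [13,62] and even — valid
Class 4: x > 62 — out-of-range invalid
Total equivalence classes: 4

4 equivalence classes


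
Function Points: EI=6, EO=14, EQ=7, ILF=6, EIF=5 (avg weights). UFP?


UFP = EI*4 + EO*5 + EQ*4 + ILF*10 + EIF*7
UFP = 6*4 + 14*5 + 7*4 + 6*10 + 5*7
UFP = 24 + 70 + 28 + 60 + 35
UFP = 217

217


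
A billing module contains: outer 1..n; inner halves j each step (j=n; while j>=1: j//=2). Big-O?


Reasoning: n times log n
Complexity: O(n log n)

O(n log n)


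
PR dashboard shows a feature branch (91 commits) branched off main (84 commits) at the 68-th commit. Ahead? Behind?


Common ancestor: commit #68
feature commits after divergence: 91 - 68 = 23
main commits after divergence: 84 - 68 = 16
feature is 23 commits ahead of main
main is 16 commits ahead of feature

feature ahead: 23, main ahead: 16


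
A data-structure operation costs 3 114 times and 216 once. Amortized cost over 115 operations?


Formula: Amortized cost = Total cost / Operations
Total cost = (114 * 3) + (1 * 216)
Total cost = 342 + 216 = 558
Amortized = 558 / 115 = 4.8522

4.8522


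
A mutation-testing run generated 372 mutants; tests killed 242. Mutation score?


Mutation score = killed / total * 100
Mutation score = 242 / 372 * 100
Mutation score = 65.05%

65.05%


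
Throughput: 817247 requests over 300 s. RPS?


Formula: throughput = requests / seconds
throughput = 817247 / 300
throughput = 2724.16 requests/second

2724.16 requests/second


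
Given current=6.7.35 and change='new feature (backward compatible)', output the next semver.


Current: 6.7.35
Change category: 'new feature (backward compatible)' → minor bump
SemVer rule: minor bump → increment MINOR, reset PATCH to 0 (MAJOR unchanged)
New: 6.8.0

6.8.0


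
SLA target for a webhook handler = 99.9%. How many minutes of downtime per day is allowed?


Formula: allowed downtime = period * (100 - SLA) / 100
Period (day) = 1440 minutes
Unavailability fraction = (100 - 99.9) / 100
Allowed downtime = 1440 * (100 - 99.9) / 100
Allowed downtime = 1.44 minutes

1.44 minutes


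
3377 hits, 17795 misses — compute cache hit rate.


Formula: hit rate = hits / (hits + misses) * 100
hit rate = 3377 / (3377 + 17795) * 100
hit rate = 3377 / 21172 * 100
hit rate = 15.95%

15.95%


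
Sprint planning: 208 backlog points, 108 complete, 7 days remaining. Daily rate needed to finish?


Formula: Required rate = Remaining points / Days left
Remaining = 208 - 108 = 100 points
Required rate = 100 / 7 = 14.29 points/day

14.29 points/day


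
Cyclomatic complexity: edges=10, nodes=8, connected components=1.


Formula: V(G) = E - N + 2P
V(G) = 10 - 8 + 2*1
V(G) = 2 + 2
V(G) = 4

4


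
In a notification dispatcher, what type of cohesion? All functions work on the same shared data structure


Reasoning: Functions share data
Type: Communicational cohesion

Communicational cohesion


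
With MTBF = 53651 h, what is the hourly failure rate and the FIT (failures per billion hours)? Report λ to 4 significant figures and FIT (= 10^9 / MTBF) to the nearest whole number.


Formula: λ = 1 / MTBF; FIT = λ × 1e9 = 1e9 / MTBF
λ = 1 / 53651 ≈ 1.864e-05 failures/hour
FIT = 1e9 / 53651 ≈ 18639 failures per 1e9 hours (nearest whole number)

λ = 1.864e-05 /h, FIT = 18639


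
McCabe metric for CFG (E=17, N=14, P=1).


Formula: V(G) = E - N + 2P
V(G) = 17 - 14 + 2*1
V(G) = 3 + 2
V(G) = 5

5


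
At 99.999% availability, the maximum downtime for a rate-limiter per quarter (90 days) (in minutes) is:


Formula: allowed downtime = period * (100 - SLA) / 100
Period (quarter (90 days)) = 129600 minutes
Unavailability fraction = (100 - 99.999) / 100
Allowed downtime = 129600 * (100 - 99.999) / 100
Allowed downtime = 1.296 minutes

1.296 minutes


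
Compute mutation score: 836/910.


Mutation score = killed / total * 100
Mutation score = 836 / 910 * 100
Mutation score = 91.87%

91.87%


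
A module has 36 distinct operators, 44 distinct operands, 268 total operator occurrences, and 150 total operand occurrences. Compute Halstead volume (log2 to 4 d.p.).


Formula: V = N * log2(η), where N = N1 + N2 and η = η1 + η2
η = 36 + 44 = 80
N = 268 + 150 = 418
log2(80) ≈ 6.3219
V = 418 * 6.3219 = 2642.55

2642.55


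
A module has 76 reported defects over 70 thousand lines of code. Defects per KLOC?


Defect density = defects / KLOC
Defect density = 76 / 70
Defect density = 1.086 defects/KLOC

1.086 defects/KLOC


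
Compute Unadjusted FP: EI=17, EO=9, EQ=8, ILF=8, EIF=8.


UFP = EI*4 + EO*5 + EQ*4 + ILF*10 + EIF*7
UFP = 17*4 + 9*5 + 8*4 + 8*10 + 8*7
UFP = 68 + 45 + 32 + 80 + 56
UFP = 281

281


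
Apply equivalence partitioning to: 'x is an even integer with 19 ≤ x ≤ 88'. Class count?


Constraint: even integers in [19, 88]
Class 1: x < 19 — out-of-range invalid
Class 2: x in [19,88] but odd — wrong type invalid
Class 3: x in [19,88] and even — valid
Class 4: x > 88 — out-of-range invalid
Total equivalence classes: 4

4 equivalence classes


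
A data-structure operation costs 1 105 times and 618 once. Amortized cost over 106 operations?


Formula: Amortized cost = Total cost / Operations
Total cost = (105 * 1) + (1 * 618)
Total cost = 105 + 618 = 723
Amortized = 723 / 106 = 6.8208

6.8208


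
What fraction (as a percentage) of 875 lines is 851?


Coverage = covered / total * 100
Coverage = 851 / 875 * 100
Coverage = 97.26%

97.26%


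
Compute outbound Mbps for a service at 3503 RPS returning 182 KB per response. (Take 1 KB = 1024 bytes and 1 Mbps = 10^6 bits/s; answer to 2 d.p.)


Formula: Mbps = payload_bytes * RPS * 8 / 1e6
Payload per request = 182 KB = 182 * 1024 = 186368 bytes
Total bytes/sec = 186368 * 3503 = 652847104
Total bits/sec = 652847104 * 8 = 5222776832
Mbps = 5222776832 / 1e6 = 5222.78

5222.78 Mbps


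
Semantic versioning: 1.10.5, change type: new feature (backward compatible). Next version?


Current: 1.10.5
Change category: 'new feature (backward compatible)' → minor bump
SemVer rule: minor bump → increment MINOR, reset PATCH to 0 (MAJOR unchanged)
New: 1.11.0

1.11.0


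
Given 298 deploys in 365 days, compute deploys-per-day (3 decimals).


Formula: deployments per day = releases / days
= 298 / 365
= 0.816 deploys/day
(equivalently, 5.72 deploys/week)

0.816 deploys/day


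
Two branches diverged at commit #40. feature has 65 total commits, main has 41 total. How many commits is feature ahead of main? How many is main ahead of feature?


Common ancestor: commit #40
feature commits after divergence: 65 - 40 = 25
main commits after divergence: 41 - 40 = 1
feature is 25 commits ahead of main
main is 1 commits ahead of feature

feature ahead: 25, main ahead: 1


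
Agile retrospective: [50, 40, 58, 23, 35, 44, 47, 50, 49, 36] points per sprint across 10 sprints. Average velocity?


Formula: Avg velocity = Total points / Number of sprints
Points: [50, 40, 58, 23, 35, 44, 47, 50, 49, 36]
Sum = 50 + 40 + 58 + 23 + 35 + 44 + 47 + 50 + 49 + 36 = 432
Avg velocity = 432 / 10 = 43.2 points/sprint

43.2 points/sprint


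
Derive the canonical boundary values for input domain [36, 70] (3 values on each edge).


Range: [36, 70]
Boundaries: just below min, min, min+1, max-1, max, just above max
Values: [35, 36, 37, 69, 70, 71]

[35, 36, 37, 69, 70, 71]


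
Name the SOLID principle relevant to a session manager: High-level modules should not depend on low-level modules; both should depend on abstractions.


This describes the Dependency Inversion Principle (DIP)

Dependency Inversion Principle (DIP)


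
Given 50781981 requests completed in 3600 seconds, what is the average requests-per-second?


Formula: throughput = requests / seconds
throughput = 50781981 / 3600
throughput = 14106.11 requests/second

14106.11 requests/second


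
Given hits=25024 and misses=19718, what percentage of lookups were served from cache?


Formula: hit rate = hits / (hits + misses) * 100
hit rate = 25024 / (25024 + 19718) * 100
hit rate = 25024 / 44742 * 100
hit rate = 55.93%

55.93%


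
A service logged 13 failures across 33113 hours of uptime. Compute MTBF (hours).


Formula: MTBF = Total operating time / Number of failures
MTBF = 33113 / 13
MTBF = 2547.15 hours

2547.15 hours


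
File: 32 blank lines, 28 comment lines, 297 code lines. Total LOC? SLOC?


Total LOC = blank + comment + code
Total LOC = 32 + 28 + 297 = 357
SLOC (source only) = code = 297

Total LOC: 357, SLOC: 297


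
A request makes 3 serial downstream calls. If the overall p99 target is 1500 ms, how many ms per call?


Formula: per_stage = total_budget / stages
per_stage = 1500 / 3
per_stage = 500.0 ms

500.0 ms
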